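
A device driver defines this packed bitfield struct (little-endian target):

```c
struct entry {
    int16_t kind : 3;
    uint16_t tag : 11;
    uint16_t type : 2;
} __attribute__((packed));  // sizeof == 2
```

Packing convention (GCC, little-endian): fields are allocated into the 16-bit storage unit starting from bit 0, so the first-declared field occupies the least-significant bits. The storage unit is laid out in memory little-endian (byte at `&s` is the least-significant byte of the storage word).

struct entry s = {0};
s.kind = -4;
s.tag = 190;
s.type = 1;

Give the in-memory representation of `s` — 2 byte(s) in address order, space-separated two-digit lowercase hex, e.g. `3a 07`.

kind:3 = -4 → 0x4 << 0 → word 0x0004
tag:11 = 190 → 0xbe << 3 → word 0x05f4
type:2 = 1 → 0x1 << 14 → word 0x45f4
word = 0x45f4 → little-endian bytes:
  [0]=0xf4  [1]=0x45

f4 45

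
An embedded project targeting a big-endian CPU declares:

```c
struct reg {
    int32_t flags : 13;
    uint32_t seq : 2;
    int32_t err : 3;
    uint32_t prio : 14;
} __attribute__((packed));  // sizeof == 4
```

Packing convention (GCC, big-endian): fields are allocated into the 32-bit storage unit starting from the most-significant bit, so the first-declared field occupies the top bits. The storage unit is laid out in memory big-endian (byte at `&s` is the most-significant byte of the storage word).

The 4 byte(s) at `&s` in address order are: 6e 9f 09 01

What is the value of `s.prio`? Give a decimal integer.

[0]=0x6e [1]=0x9f [2]=0x09 [3]=0x01 (big-endian) → word 0x6e9f0901
flags [19+:13] = (word>>19) & 0x1fff = 3539
seq [17+:2] = (word>>17) & 0x3 = 3
err [14+:3] = (word>>14) & 0x7 = 4
prio [0+:14] = (word>>0) & 0x3fff = 2305  ←

2305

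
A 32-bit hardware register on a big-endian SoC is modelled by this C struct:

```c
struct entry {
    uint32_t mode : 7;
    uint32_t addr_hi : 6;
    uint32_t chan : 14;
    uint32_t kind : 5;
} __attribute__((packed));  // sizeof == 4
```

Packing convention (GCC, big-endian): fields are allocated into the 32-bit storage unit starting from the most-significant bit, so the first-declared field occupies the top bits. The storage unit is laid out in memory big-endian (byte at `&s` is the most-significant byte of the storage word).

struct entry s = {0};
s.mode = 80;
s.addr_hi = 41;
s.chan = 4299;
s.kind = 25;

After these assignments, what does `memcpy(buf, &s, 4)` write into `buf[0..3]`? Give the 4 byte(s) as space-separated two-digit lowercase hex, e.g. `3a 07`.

[25+:7] mode=80 & 0x7f = 0x50; word=0xa0000000
[19+:6] addr_hi=41 & 0x3f = 0x29; word=0xa1480000
[5+:14] chan=4299 & 0x3fff = 0x10cb; word=0xa14a1960
[0+:5] kind=25 & 0x1f = 0x19; word=0xa14a1979
word = 0xa14a1979 → big-endian bytes:
  [0]=0xa1  [1]=0x4a  [2]=0x19  [3]=0x79

a1 4a 19 79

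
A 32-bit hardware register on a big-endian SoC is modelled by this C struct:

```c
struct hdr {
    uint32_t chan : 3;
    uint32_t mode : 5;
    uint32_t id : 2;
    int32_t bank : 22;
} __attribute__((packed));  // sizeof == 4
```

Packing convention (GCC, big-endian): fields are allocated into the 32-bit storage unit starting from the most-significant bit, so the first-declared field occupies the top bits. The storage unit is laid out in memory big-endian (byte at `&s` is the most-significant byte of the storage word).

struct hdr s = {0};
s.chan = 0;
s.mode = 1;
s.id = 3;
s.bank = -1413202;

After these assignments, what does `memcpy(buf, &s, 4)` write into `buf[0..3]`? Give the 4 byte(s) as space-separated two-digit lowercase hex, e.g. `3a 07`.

chan:3 = 0 → 0x0 << 29 → word 0x00000000
mode:5 = 1 → 0x1 << 24 → word 0x01000000
id:2 = 3 → 0x3 << 22 → word 0x01c00000
bank:22 = -1413202 → 0x2a6fae << 0 → word 0x01ea6fae
word = 0x01ea6fae → big-endian bytes:
  [0]=0x01  [1]=0xea  [2]=0x6f  [3]=0xae

01 ea 6f ae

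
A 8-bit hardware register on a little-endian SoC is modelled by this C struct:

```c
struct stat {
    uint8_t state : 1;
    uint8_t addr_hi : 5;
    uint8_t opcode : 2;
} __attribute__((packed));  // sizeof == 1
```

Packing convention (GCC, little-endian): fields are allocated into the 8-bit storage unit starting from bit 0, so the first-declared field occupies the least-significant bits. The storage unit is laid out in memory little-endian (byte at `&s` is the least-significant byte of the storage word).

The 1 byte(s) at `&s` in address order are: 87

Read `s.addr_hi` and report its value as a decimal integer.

[0]=0x87 (little-endian) → word 0x87
state [0+:1] = (word>>0) & 0x1 = 1
addr_hi [1+:5] = (word>>1) & 0x1f = 3  ←
opcode [6+:2] = (word>>6) & 0x3 = 2

3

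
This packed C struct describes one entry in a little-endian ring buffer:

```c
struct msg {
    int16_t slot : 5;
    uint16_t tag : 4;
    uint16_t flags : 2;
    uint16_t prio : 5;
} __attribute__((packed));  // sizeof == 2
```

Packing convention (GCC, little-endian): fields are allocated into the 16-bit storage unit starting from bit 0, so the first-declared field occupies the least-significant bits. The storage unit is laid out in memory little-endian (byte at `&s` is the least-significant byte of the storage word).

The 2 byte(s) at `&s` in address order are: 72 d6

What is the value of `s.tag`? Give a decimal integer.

3

[0]=0x72 [1]=0xd6 (little-endian) → word 0xd672
slot:5 @ bit 0 → (0xd672>>0)&0x1f = 0x12
tag:4 @ bit 5 → (0xd672>>5)&0xf = 0x3  ←
flags:2 @ bit 9 → (0xd672>>9)&0x3 = 0x3
prio:5 @ bit 11 → (0xd672>>11)&0x1f = 0x1a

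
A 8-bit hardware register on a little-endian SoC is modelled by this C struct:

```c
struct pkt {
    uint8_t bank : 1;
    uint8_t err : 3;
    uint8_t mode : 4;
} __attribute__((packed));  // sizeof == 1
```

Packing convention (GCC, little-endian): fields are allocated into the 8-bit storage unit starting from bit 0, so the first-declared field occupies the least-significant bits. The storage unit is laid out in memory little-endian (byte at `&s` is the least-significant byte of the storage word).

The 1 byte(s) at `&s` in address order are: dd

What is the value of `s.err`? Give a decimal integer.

[0]=0xdd (little-endian) → word 0xdd
bank:1 @ bit 0 → (0xdd>>0)&0x1 = 0x1
err:3 @ bit 1 → (0xdd>>1)&0x7 = 0x6  ←
mode:4 @ bit 4 → (0xdd>>4)&0xf = 0xd

6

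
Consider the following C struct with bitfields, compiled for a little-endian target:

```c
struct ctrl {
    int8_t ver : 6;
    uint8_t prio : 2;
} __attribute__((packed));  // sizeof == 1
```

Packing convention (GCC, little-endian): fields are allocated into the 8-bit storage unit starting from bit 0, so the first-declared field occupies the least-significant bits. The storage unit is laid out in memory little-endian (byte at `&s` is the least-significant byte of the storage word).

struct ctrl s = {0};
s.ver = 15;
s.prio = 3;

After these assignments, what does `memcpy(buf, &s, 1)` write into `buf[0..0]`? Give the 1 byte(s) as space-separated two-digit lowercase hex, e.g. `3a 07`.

cf

[0+:6] ver=15 & 0x3f = 0xf; word=0x0f
[6+:2] prio=3 & 0x3 = 0x3; word=0xcf
word = 0xcf → little-endian bytes:
  [0]=0xcf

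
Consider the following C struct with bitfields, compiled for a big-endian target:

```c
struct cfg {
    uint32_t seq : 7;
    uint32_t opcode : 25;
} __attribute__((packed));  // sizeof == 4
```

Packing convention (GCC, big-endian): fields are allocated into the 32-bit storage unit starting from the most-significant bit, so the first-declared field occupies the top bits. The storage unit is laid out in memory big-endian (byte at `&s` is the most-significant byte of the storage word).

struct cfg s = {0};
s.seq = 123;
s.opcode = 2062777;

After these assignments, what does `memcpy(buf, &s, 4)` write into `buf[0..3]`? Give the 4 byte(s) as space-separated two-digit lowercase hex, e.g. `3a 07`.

f6 1f 79 b9

seq:7 = 123 → 0x7b << 25 → word 0xf6000000
opcode:25 = 2062777 → 0x1f79b9 << 0 → word 0xf61f79b9
word = 0xf61f79b9 → big-endian bytes:
  [0]=0xf6  [1]=0x1f  [2]=0x79  [3]=0xb9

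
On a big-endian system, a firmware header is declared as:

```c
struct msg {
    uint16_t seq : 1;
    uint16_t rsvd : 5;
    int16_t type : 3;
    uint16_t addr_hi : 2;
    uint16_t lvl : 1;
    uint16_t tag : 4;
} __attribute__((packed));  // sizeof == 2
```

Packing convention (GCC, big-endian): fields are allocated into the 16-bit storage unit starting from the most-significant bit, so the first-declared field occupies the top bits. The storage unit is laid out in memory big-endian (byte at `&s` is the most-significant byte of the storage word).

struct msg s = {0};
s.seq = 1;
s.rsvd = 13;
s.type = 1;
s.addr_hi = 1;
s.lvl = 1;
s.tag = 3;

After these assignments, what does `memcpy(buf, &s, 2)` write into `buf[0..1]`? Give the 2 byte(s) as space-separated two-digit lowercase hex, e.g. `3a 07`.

seq:1 = 1 → 0x1 << 15 → word 0x8000
rsvd:5 = 13 → 0xd << 10 → word 0xb400
type:3 = 1 → 0x1 << 7 → word 0xb480
addr_hi:2 = 1 → 0x1 << 5 → word 0xb4a0
lvl:1 = 1 → 0x1 << 4 → word 0xb4b0
tag:4 = 3 → 0x3 << 0 → word 0xb4b3
word = 0xb4b3 → big-endian bytes:
  [0]=0xb4  [1]=0xb3

b4 b3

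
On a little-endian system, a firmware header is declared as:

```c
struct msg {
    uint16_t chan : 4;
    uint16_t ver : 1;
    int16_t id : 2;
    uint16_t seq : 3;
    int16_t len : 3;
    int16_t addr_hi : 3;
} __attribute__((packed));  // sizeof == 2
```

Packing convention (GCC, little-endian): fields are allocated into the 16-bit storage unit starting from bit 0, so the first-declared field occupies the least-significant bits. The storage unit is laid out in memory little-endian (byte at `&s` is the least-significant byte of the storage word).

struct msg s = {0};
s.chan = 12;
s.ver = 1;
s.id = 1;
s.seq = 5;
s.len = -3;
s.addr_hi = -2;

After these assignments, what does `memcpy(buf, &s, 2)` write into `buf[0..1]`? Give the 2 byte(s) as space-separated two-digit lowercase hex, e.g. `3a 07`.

chan:4 = 12 → 0xc << 0 → word 0x000c
ver:1 = 1 → 0x1 << 4 → word 0x001c
id:2 = 1 → 0x1 << 5 → word 0x003c
seq:3 = 5 → 0x5 << 7 → word 0x02bc
len:3 = -3 → 0x5 << 10 → word 0x16bc
addr_hi:3 = -2 → 0x6 << 13 → word 0xd6bc
word = 0xd6bc → little-endian bytes:
  [0]=0xbc  [1]=0xd6

bc d6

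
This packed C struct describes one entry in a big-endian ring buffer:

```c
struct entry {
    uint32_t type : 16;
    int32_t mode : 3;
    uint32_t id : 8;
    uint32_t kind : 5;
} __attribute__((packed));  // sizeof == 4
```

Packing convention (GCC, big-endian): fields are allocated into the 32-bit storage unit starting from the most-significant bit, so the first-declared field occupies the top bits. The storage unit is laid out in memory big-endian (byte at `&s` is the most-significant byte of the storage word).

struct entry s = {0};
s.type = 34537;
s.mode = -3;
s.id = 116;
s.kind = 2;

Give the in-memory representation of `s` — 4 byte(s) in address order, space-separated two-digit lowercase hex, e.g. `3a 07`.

86 e9 ae 82

[16+:16] type=34537 & 0xffff = 0x86e9; word=0x86e90000
[13+:3] mode=-3 & 0x7 = 0x5; word=0x86e9a000
[5+:8] id=116 & 0xff = 0x74; word=0x86e9ae80
[0+:5] kind=2 & 0x1f = 0x2; word=0x86e9ae82
word = 0x86e9ae82 → big-endian bytes:
  [0]=0x86  [1]=0xe9  [2]=0xae  [3]=0x82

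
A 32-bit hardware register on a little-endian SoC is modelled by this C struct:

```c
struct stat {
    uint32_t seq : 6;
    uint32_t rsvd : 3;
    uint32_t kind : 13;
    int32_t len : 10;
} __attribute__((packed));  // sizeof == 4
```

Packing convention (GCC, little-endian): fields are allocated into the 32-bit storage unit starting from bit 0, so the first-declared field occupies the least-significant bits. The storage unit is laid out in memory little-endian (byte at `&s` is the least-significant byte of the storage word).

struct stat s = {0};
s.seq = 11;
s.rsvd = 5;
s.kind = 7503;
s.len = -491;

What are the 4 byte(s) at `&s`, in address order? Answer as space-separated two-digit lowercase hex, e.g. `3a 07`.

[0+:6] seq=11 & 0x3f = 0xb; word=0x0000000b
[6+:3] rsvd=5 & 0x7 = 0x5; word=0x0000014b
[9+:13] kind=7503 & 0x1fff = 0x1d4f; word=0x003a9f4b
[22+:10] len=-491 & 0x3ff = 0x215; word=0x857a9f4b
word = 0x857a9f4b → little-endian bytes:
  [0]=0x4b  [1]=0x9f  [2]=0x7a  [3]=0x85

4b 9f 7a 85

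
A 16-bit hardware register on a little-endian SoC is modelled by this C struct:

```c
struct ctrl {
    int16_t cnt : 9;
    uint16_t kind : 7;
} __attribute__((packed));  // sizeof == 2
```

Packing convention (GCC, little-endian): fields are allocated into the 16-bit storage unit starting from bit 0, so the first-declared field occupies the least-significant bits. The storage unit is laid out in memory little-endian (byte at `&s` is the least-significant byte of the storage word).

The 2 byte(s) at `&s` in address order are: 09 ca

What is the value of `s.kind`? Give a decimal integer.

101

[0]=0x09 [1]=0xca (little-endian) → word 0xca09
cnt [0+:9] = (word>>0) & 0x1ff = 9
kind [9+:7] = (word>>9) & 0x7f = 101  ←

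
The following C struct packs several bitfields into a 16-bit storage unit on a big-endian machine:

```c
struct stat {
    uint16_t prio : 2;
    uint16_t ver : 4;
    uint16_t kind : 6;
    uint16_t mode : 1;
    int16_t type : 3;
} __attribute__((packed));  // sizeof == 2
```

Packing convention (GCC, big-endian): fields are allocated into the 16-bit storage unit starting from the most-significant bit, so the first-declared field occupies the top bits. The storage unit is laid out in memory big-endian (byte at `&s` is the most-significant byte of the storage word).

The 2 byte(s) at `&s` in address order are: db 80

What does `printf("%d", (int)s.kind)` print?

[0]=0xdb [1]=0x80 (big-endian) → word 0xdb80
prio [14+:2] = (word>>14) & 0x3 = 3
ver [10+:4] = (word>>10) & 0xf = 6
kind [4+:6] = (word>>4) & 0x3f = 56  ←
mode [3+:1] = (word>>3) & 0x1 = 0
type [0+:3] = (word>>0) & 0x7 = 0

56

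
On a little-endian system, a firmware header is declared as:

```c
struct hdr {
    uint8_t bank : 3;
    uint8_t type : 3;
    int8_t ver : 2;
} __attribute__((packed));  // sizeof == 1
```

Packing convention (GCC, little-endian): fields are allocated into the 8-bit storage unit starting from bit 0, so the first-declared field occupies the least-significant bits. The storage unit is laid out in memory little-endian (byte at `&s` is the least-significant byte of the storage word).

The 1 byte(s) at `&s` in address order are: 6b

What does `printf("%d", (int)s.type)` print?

5

[0]=0x6b (little-endian) → word 0x6b
bank [0+:3] = (word>>0) & 0x7 = 3
type [3+:3] = (word>>3) & 0x7 = 5  ←
ver [6+:2] = (word>>6) & 0x3 = 1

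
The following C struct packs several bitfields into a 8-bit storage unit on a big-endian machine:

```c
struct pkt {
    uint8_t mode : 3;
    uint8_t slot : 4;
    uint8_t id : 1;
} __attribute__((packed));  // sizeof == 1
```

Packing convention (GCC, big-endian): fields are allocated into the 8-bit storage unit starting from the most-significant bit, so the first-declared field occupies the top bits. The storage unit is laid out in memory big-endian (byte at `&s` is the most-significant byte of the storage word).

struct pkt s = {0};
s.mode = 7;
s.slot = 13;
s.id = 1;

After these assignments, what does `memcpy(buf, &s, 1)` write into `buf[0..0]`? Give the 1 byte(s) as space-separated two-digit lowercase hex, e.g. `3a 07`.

[5+:3] mode=7 & 0x7 = 0x7; word=0xe0
[1+:4] slot=13 & 0xf = 0xd; word=0xfa
[0+:1] id=1 & 0x1 = 0x1; word=0xfb
word = 0xfb → big-endian bytes:
  [0]=0xfb

fb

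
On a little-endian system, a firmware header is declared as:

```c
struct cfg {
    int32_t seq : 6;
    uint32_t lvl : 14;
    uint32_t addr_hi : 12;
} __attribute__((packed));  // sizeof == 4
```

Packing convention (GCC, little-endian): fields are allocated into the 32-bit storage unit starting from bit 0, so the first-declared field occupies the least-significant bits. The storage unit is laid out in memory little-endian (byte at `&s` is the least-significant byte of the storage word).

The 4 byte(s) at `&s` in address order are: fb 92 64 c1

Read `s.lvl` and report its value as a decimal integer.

[0]=0xfb [1]=0x92 [2]=0x64 [3]=0xc1 (little-endian) → word 0xc16492fb
seq:6 @ bit 0 → (0xc16492fb>>0)&0x3f = 0x3b
lvl:14 @ bit 6 → (0xc16492fb>>6)&0x3fff = 0x124b  ←
addr_hi:12 @ bit 20 → (0xc16492fb>>20)&0xfff = 0xc16

4683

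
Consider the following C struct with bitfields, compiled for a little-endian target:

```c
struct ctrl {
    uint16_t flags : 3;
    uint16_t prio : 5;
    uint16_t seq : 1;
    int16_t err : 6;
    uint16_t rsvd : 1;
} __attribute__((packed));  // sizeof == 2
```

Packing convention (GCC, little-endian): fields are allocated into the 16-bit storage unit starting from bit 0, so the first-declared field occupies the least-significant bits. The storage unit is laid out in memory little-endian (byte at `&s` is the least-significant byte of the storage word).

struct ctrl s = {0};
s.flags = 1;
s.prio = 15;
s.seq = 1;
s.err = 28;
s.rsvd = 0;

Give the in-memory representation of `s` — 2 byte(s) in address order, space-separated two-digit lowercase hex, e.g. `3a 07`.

flags (3b) val=1 bits=0x1 at bit 0: 0x0001
prio (5b) val=15 bits=0xf at bit 3: 0x0079
seq (1b) val=1 bits=0x1 at bit 8: 0x0179
err (6b) val=28 bits=0x1c at bit 9: 0x3979
rsvd (1b) val=0 bits=0x0 at bit 15: 0x3979
word = 0x3979 → little-endian bytes:
  [0]=0x79  [1]=0x39

79 39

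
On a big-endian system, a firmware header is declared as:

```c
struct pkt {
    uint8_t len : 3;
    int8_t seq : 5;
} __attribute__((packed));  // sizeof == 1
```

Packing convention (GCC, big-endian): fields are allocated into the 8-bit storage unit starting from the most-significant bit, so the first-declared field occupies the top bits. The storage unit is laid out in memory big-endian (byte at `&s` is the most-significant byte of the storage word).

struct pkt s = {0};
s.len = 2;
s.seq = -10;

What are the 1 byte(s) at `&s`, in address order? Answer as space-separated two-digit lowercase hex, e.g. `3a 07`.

len (3b) val=2 bits=0x2 at bit 5: 0x40
seq (5b) val=-10 bits=0x16 at bit 0: 0x56
word = 0x56 → big-endian bytes:
  [0]=0x56

56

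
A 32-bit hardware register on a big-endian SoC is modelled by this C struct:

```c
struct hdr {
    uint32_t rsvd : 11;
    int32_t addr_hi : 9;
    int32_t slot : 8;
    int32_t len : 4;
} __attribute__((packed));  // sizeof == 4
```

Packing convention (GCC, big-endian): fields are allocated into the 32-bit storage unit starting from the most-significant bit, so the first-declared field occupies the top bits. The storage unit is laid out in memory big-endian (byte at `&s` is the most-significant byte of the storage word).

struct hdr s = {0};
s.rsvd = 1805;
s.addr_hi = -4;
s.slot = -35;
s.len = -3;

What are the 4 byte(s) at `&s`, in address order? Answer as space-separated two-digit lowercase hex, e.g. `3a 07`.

e1 bf cd dd

[21+:11] rsvd=1805 & 0x7ff = 0x70d; word=0xe1a00000
[12+:9] addr_hi=-4 & 0x1ff = 0x1fc; word=0xe1bfc000
[4+:8] slot=-35 & 0xff = 0xdd; word=0xe1bfcdd0
[0+:4] len=-3 & 0xf = 0xd; word=0xe1bfcddd
word = 0xe1bfcddd → big-endian bytes:
  [0]=0xe1  [1]=0xbf  [2]=0xcd  [3]=0xdd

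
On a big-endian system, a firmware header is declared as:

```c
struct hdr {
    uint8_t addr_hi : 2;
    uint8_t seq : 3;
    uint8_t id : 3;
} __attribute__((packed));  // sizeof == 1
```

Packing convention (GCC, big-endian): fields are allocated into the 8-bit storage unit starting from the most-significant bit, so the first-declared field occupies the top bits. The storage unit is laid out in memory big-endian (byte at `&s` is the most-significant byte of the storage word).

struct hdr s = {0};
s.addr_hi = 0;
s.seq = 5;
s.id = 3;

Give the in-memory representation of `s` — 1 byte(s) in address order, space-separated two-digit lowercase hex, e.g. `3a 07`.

addr_hi (2b) val=0 bits=0x0 at bit 6: 0x00
seq (3b) val=5 bits=0x5 at bit 3: 0x28
id (3b) val=3 bits=0x3 at bit 0: 0x2b
word = 0x2b → big-endian bytes:
  [0]=0x2b

2b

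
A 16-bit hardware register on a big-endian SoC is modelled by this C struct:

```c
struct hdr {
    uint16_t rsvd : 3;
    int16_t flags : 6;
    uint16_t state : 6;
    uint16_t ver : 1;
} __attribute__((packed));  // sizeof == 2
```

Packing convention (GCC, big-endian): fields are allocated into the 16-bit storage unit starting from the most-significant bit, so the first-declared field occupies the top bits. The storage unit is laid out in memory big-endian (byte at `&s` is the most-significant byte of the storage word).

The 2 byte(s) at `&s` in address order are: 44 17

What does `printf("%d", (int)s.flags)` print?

8

[0]=0x44 [1]=0x17 (big-endian) → word 0x4417
rsvd [13+:3] = (word>>13) & 0x7 = 2
flags [7+:6] = (word>>7) & 0x3f = 8  ←
state [1+:6] = (word>>1) & 0x3f = 11
ver [0+:1] = (word>>0) & 0x1 = 1
flags signed 6b, MSB=0: value = 8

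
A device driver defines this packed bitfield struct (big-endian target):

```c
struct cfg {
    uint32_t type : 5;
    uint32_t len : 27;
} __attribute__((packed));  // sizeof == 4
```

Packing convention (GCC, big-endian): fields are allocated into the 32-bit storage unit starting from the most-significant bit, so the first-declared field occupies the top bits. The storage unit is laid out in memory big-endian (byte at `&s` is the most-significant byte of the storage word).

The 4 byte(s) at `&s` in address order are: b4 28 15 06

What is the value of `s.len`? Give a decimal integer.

[0]=0xb4 [1]=0x28 [2]=0x15 [3]=0x06 (big-endian) → word 0xb4281506
type [27+:5] = (word>>27) & 0x1f = 22
len [0+:27] = (word>>0) & 0x7ffffff = 69735686  ←

69735686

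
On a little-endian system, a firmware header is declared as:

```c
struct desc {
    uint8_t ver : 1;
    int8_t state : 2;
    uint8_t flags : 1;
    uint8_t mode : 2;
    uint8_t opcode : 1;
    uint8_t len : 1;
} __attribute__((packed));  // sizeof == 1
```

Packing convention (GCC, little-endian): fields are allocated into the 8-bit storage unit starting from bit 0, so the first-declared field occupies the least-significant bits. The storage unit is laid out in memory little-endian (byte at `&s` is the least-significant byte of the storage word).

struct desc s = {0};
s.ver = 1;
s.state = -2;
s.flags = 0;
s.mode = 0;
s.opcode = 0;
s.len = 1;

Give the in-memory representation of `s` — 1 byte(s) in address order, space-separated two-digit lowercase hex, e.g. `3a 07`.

85

[0+:1] ver=1 & 0x1 = 0x1; word=0x01
[1+:2] state=-2 & 0x3 = 0x2; word=0x05
[3+:1] flags=0 & 0x1 = 0x0; word=0x05
[4+:2] mode=0 & 0x3 = 0x0; word=0x05
[6+:1] opcode=0 & 0x1 = 0x0; word=0x05
[7+:1] len=1 & 0x1 = 0x1; word=0x85
word = 0x85 → little-endian bytes:
  [0]=0x85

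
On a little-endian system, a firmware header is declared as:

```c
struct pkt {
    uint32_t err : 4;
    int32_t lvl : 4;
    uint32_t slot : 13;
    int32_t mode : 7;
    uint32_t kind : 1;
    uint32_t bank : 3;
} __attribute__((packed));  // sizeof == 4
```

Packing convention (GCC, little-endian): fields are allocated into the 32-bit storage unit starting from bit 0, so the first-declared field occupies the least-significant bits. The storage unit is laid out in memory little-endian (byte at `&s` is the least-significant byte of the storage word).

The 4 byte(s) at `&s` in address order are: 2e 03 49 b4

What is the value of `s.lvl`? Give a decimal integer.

[0]=0x2e [1]=0x03 [2]=0x49 [3]=0xb4 (little-endian) → word 0xb449032e
err [0+:4] = (word>>0) & 0xf = 14
lvl [4+:4] = (word>>4) & 0xf = 2  ←
slot [8+:13] = (word>>8) & 0x1fff = 2307
mode [21+:7] = (word>>21) & 0x7f = 34
kind [28+:1] = (word>>28) & 0x1 = 1
bank [29+:3] = (word>>29) & 0x7 = 5
lvl signed 4b, MSB=0: value = 2

2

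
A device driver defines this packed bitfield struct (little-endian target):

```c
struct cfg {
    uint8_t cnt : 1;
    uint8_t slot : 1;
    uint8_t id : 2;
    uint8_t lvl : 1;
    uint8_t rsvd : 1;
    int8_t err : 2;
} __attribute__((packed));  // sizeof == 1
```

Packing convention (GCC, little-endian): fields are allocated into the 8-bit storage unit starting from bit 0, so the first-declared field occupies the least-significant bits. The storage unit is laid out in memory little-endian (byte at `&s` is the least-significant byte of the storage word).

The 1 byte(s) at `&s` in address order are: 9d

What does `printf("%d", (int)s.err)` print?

-2

[0]=0x9d (little-endian) → word 0x9d
cnt:1 @ bit 0 → (0x9d>>0)&0x1 = 0x1
slot:1 @ bit 1 → (0x9d>>1)&0x1 = 0x0
id:2 @ bit 2 → (0x9d>>2)&0x3 = 0x3
lvl:1 @ bit 4 → (0x9d>>4)&0x1 = 0x1
rsvd:1 @ bit 5 → (0x9d>>5)&0x1 = 0x0
err:2 @ bit 6 → (0x9d>>6)&0x3 = 0x2  ←
err signed 2b, MSB=1: 2 - 4 = -2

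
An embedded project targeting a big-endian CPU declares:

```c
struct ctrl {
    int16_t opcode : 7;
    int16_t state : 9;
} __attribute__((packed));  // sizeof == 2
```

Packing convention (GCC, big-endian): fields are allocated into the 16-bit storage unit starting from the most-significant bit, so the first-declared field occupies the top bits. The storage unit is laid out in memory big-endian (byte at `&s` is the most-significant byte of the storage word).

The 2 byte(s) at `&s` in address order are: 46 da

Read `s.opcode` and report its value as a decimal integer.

35

[0]=0x46 [1]=0xda (big-endian) → word 0x46da
opcode [9+:7] = (word>>9) & 0x7f = 35  ←
state [0+:9] = (word>>0) & 0x1ff = 218
opcode signed 7b, MSB=0: value = 35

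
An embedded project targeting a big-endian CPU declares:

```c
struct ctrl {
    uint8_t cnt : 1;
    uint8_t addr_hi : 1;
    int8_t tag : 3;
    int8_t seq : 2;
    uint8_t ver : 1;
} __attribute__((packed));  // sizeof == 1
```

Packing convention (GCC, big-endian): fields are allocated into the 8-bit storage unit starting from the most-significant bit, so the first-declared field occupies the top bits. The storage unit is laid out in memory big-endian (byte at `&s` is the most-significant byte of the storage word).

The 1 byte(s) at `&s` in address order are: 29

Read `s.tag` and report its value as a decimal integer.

[0]=0x29 (big-endian) → word 0x29
cnt [7+:1] = (word>>7) & 0x1 = 0
addr_hi [6+:1] = (word>>6) & 0x1 = 0
tag [3+:3] = (word>>3) & 0x7 = 5  ←
seq [1+:2] = (word>>1) & 0x3 = 0
ver [0+:1] = (word>>0) & 0x1 = 1
tag signed 3b, MSB=1: 5 - 8 = -3

-3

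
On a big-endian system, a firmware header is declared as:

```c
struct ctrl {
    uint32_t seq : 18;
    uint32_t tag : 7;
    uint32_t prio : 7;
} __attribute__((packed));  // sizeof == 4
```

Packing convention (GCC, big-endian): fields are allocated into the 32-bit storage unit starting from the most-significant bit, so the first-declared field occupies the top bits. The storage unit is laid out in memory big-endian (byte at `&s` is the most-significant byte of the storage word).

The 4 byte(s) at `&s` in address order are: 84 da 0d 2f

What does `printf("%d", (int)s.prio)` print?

[0]=0x84 [1]=0xda [2]=0x0d [3]=0x2f (big-endian) → word 0x84da0d2f
seq [14+:18] = (word>>14) & 0x3ffff = 136040
tag [7+:7] = (word>>7) & 0x7f = 26
prio [0+:7] = (word>>0) & 0x7f = 47  ←

47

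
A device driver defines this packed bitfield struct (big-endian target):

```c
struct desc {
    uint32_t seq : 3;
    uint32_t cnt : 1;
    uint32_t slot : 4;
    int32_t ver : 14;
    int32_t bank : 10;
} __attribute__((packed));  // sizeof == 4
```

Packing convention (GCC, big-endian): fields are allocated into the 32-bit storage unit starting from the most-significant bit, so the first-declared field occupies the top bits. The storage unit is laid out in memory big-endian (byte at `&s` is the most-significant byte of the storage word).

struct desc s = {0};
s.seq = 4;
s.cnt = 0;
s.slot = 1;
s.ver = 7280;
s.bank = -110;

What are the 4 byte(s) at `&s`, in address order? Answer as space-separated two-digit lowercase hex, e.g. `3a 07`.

81 71 c3 92

seq:3 = 4 → 0x4 << 29 → word 0x80000000
cnt:1 = 0 → 0x0 << 28 → word 0x80000000
slot:4 = 1 → 0x1 << 24 → word 0x81000000
ver:14 = 7280 → 0x1c70 << 10 → word 0x8171c000
bank:10 = -110 → 0x392 << 0 → word 0x8171c392
word = 0x8171c392 → big-endian bytes:
  [0]=0x81  [1]=0x71  [2]=0xc3  [3]=0x92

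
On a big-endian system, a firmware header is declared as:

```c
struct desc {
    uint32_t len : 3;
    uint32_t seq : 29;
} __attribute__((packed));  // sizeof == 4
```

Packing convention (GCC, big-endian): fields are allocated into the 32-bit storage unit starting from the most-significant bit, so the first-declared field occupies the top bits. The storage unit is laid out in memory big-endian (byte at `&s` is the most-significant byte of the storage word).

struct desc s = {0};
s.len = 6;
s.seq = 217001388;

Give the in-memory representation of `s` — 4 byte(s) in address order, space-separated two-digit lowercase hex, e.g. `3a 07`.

cc ef 2d ac

len (3b) val=6 bits=0x6 at bit 29: 0xc0000000
seq (29b) val=217001388 bits=0xcef2dac at bit 0: 0xccef2dac
word = 0xccef2dac → big-endian bytes:
  [0]=0xcc  [1]=0xef  [2]=0x2d  [3]=0xac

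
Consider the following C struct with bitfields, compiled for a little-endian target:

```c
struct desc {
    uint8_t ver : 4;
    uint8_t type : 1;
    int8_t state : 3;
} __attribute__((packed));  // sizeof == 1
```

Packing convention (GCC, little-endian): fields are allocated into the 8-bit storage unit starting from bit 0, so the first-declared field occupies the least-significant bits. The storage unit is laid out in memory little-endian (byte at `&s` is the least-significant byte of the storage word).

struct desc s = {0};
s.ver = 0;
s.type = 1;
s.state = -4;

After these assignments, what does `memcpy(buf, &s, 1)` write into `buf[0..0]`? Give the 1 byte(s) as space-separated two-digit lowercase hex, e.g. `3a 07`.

[0+:4] ver=0 & 0xf = 0x0; word=0x00
[4+:1] type=1 & 0x1 = 0x1; word=0x10
[5+:3] state=-4 & 0x7 = 0x4; word=0x90
word = 0x90 → little-endian bytes:
  [0]=0x90

90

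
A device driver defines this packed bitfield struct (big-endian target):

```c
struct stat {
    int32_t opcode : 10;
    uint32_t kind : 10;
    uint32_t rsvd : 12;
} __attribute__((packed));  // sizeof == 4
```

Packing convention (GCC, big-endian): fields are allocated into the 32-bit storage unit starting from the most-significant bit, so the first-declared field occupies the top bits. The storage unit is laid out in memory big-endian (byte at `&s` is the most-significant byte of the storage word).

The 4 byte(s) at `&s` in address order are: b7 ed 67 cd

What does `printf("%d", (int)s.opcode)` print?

-289

[0]=0xb7 [1]=0xed [2]=0x67 [3]=0xcd (big-endian) → word 0xb7ed67cd
opcode:10 @ bit 22 → (0xb7ed67cd>>22)&0x3ff = 0x2df  ←
kind:10 @ bit 12 → (0xb7ed67cd>>12)&0x3ff = 0x2d6
rsvd:12 @ bit 0 → (0xb7ed67cd>>0)&0xfff = 0x7cd
opcode signed 10b, MSB=1: 735 - 1024 = -289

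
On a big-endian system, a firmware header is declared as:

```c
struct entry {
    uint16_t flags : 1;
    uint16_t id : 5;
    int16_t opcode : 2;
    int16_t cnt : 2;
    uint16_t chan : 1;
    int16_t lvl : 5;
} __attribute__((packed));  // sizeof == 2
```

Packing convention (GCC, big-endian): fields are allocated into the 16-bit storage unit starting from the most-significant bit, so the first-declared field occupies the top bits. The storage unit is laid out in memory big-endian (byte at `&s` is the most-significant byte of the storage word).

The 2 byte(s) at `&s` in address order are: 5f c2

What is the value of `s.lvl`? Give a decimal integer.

[0]=0x5f [1]=0xc2 (big-endian) → word 0x5fc2
flags [15+:1] = (word>>15) & 0x1 = 0
id [10+:5] = (word>>10) & 0x1f = 23
opcode [8+:2] = (word>>8) & 0x3 = 3
cnt [6+:2] = (word>>6) & 0x3 = 3
chan [5+:1] = (word>>5) & 0x1 = 0
lvl [0+:5] = (word>>0) & 0x1f = 2  ←
lvl signed 5b, MSB=0: value = 2

2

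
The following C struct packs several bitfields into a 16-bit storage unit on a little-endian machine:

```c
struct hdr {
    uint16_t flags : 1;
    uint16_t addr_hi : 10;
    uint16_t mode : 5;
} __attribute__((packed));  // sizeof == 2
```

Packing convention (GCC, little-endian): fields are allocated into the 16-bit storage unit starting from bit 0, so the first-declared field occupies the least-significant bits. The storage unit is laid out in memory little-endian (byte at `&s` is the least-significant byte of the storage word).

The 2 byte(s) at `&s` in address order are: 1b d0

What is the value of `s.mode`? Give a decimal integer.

[0]=0x1b [1]=0xd0 (little-endian) → word 0xd01b
flags [0+:1] = (word>>0) & 0x1 = 1
addr_hi [1+:10] = (word>>1) & 0x3ff = 13
mode [11+:5] = (word>>11) & 0x1f = 26  ←

26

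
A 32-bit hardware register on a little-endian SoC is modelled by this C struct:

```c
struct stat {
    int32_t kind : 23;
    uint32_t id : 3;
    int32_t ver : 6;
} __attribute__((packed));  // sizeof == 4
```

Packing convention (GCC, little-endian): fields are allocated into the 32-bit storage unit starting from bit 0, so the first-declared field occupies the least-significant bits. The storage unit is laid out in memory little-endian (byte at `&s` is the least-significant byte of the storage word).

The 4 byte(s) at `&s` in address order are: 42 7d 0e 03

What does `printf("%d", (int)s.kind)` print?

949570

[0]=0x42 [1]=0x7d [2]=0x0e [3]=0x03 (little-endian) → word 0x030e7d42
kind:23 @ bit 0 → (0x030e7d42>>0)&0x7fffff = 0xe7d42  ←
id:3 @ bit 23 → (0x030e7d42>>23)&0x7 = 0x6
ver:6 @ bit 26 → (0x030e7d42>>26)&0x3f = 0x0
kind signed 23b, MSB=0: value = 949570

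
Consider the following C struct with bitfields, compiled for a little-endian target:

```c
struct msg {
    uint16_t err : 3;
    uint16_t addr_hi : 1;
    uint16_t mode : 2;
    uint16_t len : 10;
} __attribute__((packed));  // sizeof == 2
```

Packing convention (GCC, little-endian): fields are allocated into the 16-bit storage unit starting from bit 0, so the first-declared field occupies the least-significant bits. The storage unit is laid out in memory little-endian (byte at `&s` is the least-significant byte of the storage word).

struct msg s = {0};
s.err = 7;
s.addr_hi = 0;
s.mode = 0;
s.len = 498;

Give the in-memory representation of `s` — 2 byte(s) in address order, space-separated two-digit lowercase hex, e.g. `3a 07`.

87 7c

[0+:3] err=7 & 0x7 = 0x7; word=0x0007
[3+:1] addr_hi=0 & 0x1 = 0x0; word=0x0007
[4+:2] mode=0 & 0x3 = 0x0; word=0x0007
[6+:10] len=498 & 0x3ff = 0x1f2; word=0x7c87
word = 0x7c87 → little-endian bytes:
  [0]=0x87  [1]=0x7c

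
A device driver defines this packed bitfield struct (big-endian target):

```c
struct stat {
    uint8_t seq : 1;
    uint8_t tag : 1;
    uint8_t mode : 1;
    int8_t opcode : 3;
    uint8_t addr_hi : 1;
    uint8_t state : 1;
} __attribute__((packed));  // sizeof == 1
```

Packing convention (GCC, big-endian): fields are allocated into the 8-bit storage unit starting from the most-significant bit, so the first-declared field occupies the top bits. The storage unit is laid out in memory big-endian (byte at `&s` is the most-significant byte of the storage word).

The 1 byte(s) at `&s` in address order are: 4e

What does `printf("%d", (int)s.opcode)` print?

3

[0]=0x4e (big-endian) → word 0x4e
seq:1 @ bit 7 → (0x4e>>7)&0x1 = 0x0
tag:1 @ bit 6 → (0x4e>>6)&0x1 = 0x1
mode:1 @ bit 5 → (0x4e>>5)&0x1 = 0x0
opcode:3 @ bit 2 → (0x4e>>2)&0x7 = 0x3  ←
addr_hi:1 @ bit 1 → (0x4e>>1)&0x1 = 0x1
state:1 @ bit 0 → (0x4e>>0)&0x1 = 0x0
opcode signed 3b, MSB=0: value = 3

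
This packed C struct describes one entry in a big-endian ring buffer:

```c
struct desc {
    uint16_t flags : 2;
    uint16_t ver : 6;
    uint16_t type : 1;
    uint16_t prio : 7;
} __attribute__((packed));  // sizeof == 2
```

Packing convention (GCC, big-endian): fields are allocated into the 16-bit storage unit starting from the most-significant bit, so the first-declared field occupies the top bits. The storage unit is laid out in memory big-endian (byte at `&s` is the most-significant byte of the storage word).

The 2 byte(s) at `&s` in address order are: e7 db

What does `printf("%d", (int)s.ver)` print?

39

[0]=0xe7 [1]=0xdb (big-endian) → word 0xe7db
flags [14+:2] = (word>>14) & 0x3 = 3
ver [8+:6] = (word>>8) & 0x3f = 39  ←
type [7+:1] = (word>>7) & 0x1 = 1
prio [0+:7] = (word>>0) & 0x7f = 91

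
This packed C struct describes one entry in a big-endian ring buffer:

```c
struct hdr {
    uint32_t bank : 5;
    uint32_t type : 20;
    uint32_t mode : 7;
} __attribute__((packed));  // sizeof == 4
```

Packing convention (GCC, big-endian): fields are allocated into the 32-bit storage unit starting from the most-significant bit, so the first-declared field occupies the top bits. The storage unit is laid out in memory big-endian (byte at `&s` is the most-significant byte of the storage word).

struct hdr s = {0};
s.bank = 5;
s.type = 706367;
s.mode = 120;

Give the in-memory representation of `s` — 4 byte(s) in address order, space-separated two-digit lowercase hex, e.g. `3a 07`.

2d 63 9f f8

bank (5b) val=5 bits=0x5 at bit 27: 0x28000000
type (20b) val=706367 bits=0xac73f at bit 7: 0x2d639f80
mode (7b) val=120 bits=0x78 at bit 0: 0x2d639ff8
word = 0x2d639ff8 → big-endian bytes:
  [0]=0x2d  [1]=0x63  [2]=0x9f  [3]=0xf8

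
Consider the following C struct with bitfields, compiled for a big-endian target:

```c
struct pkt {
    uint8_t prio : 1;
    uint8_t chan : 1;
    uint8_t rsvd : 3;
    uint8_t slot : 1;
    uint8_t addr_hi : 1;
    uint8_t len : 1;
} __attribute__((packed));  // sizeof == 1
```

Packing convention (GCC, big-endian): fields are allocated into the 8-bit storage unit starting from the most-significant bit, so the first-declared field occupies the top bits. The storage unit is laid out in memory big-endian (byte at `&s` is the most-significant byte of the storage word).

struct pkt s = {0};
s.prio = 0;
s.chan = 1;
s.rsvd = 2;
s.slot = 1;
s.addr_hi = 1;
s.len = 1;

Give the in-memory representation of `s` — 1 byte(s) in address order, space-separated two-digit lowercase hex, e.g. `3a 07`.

prio:1 = 0 → 0x0 << 7 → word 0x00
chan:1 = 1 → 0x1 << 6 → word 0x40
rsvd:3 = 2 → 0x2 << 3 → word 0x50
slot:1 = 1 → 0x1 << 2 → word 0x54
addr_hi:1 = 1 → 0x1 << 1 → word 0x56
len:1 = 1 → 0x1 << 0 → word 0x57
word = 0x57 → big-endian bytes:
  [0]=0x57

57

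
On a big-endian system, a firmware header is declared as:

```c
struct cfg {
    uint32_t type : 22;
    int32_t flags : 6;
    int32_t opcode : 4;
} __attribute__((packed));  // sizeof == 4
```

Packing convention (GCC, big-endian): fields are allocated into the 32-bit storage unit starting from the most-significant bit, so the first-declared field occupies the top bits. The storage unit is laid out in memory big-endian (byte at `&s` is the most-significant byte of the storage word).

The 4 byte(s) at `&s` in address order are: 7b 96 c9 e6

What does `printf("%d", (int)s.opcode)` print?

6

[0]=0x7b [1]=0x96 [2]=0xc9 [3]=0xe6 (big-endian) → word 0x7b96c9e6
type [10+:22] = (word>>10) & 0x3fffff = 2024882
flags [4+:6] = (word>>4) & 0x3f = 30
opcode [0+:4] = (word>>0) & 0xf = 6  ←
opcode signed 4b, MSB=0: value = 6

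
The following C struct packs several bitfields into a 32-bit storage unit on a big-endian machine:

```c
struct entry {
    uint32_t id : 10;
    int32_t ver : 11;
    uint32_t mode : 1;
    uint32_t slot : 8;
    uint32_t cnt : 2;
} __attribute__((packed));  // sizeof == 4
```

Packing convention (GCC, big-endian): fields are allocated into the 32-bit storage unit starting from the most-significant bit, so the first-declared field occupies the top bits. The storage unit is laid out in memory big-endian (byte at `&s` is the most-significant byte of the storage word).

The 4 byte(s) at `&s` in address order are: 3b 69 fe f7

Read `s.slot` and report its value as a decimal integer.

[0]=0x3b [1]=0x69 [2]=0xfe [3]=0xf7 (big-endian) → word 0x3b69fef7
id:10 @ bit 22 → (0x3b69fef7>>22)&0x3ff = 0xed
ver:11 @ bit 11 → (0x3b69fef7>>11)&0x7ff = 0x53f
mode:1 @ bit 10 → (0x3b69fef7>>10)&0x1 = 0x1
slot:8 @ bit 2 → (0x3b69fef7>>2)&0xff = 0xbd  ←
cnt:2 @ bit 0 → (0x3b69fef7>>0)&0x3 = 0x3

189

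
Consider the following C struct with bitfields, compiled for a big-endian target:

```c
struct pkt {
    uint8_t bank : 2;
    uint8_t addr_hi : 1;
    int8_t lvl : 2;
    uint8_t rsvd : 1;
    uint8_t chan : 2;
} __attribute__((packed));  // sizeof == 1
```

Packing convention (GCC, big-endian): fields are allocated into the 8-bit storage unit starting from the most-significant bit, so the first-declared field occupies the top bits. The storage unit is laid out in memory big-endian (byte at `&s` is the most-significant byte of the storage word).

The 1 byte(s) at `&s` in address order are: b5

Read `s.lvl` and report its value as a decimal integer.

-2

[0]=0xb5 (big-endian) → word 0xb5
bank [6+:2] = (word>>6) & 0x3 = 2
addr_hi [5+:1] = (word>>5) & 0x1 = 1
lvl [3+:2] = (word>>3) & 0x3 = 2  ←
rsvd [2+:1] = (word>>2) & 0x1 = 1
chan [0+:2] = (word>>0) & 0x3 = 1
lvl signed 2b, MSB=1: 2 - 4 = -2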